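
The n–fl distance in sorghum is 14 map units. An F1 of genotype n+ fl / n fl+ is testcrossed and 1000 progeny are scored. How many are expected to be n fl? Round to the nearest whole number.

70

A map distance of 14 map units corresponds to a recombination frequency of 0.140.
The F1 is n+ fl / n fl+, so n fl is a recombinant gamete class with expected frequency r/2 = 0.140/2 = 0.0700.
Expected number = 0.0700 × 1000 = 70.00 ≈ 70.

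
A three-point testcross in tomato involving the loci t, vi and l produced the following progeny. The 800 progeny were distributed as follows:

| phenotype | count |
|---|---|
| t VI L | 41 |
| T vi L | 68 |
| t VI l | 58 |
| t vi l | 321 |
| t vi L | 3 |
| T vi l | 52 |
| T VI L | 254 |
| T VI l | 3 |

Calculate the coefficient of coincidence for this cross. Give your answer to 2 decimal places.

0.37

The two most frequent reciprocal classes, t vi l and T VI L, are the parental types, so the F1 was t vi l / T VI L.
The two rarest classes, t vi L and T VI l, are the double crossovers. Comparing them with the parentals, only the l allele has switched, so l is the middle locus and the order is vi – l – t.
vi–l: (126 + 6)/800 = 0.1650; l–t: (93 + 6)/800 = 0.1237.
Expected DCO frequency = 0.1650 × 0.1237 ≈ 0.02041; observed = 6/800 ≈ 0.00750.
Coefficient of coincidence = 0.00750/0.02041 ≈ 0.37.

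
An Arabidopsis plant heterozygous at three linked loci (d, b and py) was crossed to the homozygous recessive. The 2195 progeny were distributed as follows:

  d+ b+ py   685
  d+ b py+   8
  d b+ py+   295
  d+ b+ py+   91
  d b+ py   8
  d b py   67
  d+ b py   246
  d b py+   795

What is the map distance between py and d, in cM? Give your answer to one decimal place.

7.9 cM

The two most frequent reciprocal classes, d b py+ and d+ b+ py, are the parental types, so the F1 was d b py+ / d+ b+ py.
The two rarest classes, d+ b py+ and d b+ py, are the double crossovers. Comparing them with the parentals, only the d allele has switched, so d is the middle locus and the order is py – d – b.
Crossovers in the py–d interval produce the single-crossover classes d b py and d+ b+ py+ (67 + 91 = 158) plus the double crossovers (16).
RF(py–d) = (158 + 16) / 2195 = 174/2195 = 0.0793 → 7.9 cM.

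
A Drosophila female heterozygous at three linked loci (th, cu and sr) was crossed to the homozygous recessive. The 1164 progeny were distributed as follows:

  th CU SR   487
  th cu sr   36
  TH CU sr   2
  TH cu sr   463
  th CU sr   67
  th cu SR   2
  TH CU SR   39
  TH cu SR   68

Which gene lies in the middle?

The two most frequent reciprocal classes, TH cu sr and th CU SR, are the parental types, so the F1 was TH cu sr / th CU SR.
The two rarest classes, TH CU sr and th cu SR, are the double crossovers. Comparing them with the parentals, only the cu allele has switched, so cu is the middle locus and the order is th – cu – sr.

cu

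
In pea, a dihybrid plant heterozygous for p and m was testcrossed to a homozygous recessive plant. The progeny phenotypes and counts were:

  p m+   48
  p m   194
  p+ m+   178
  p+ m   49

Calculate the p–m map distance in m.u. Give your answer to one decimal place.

20.7 m.u.

The two most frequent classes, p+ m+ (178) and p m (194), are the parental types, so the F1 was p+ m+ / p m.
The recombinant classes are p+ m and p m+: 49 + 48 = 97.
Recombination frequency = 97/469 = 0.2068 ≈ 20.7%, i.e. 20.7 m.u.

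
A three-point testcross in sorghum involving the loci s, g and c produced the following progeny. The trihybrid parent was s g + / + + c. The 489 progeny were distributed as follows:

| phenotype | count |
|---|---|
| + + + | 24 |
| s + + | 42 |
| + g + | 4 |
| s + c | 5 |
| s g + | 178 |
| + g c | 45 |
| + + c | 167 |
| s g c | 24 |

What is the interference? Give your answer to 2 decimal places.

The two rarest classes, + g + and s + c, are the double crossovers. Comparing them with the parentals, only the s allele has switched, so s is the middle locus and the order is c – s – g.
c–s: (48 + 9)/489 = 0.1166; s–g: (87 + 9)/489 = 0.1963.
Expected DCO frequency = 0.1166 × 0.1963 ≈ 0.02289; observed = 9/489 ≈ 0.01840.
Coefficient of coincidence = 0.01840/0.02289 ≈ 0.80; interference = 1 − 0.80 = 0.20.

0.20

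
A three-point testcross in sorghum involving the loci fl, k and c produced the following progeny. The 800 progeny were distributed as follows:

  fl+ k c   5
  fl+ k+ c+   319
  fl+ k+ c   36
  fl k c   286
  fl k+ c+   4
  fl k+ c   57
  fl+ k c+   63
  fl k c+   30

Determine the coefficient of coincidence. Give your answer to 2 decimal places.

0.74

The two most frequent reciprocal classes, fl+ k+ c+ and fl k c, are the parental types, so the F1 was fl+ k+ c+ / fl k c.
The two rarest classes, fl k+ c+ and fl+ k c, are the double crossovers. Comparing them with the parentals, only the fl allele has switched, so fl is the middle locus and the order is c – fl – k.
c–fl: (66 + 9)/800 = 0.0938; fl–k: (120 + 9)/800 = 0.1613.
Expected DCO frequency = 0.0938 × 0.1613 ≈ 0.01513; observed = 9/800 ≈ 0.01125.
Coefficient of coincidence = 0.01125/0.01513 ≈ 0.74.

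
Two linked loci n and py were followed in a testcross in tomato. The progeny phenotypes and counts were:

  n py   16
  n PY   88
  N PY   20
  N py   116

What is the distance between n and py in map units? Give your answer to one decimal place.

15.0 map units

The two most frequent classes, N py (116) and n PY (88), are the parental types, so the F1 was N py / n PY.
The recombinant classes are N PY and n py: 20 + 16 = 36.
Recombination frequency = 36/240 = 0.1500 ≈ 15.0%, i.e. 15.0 map units.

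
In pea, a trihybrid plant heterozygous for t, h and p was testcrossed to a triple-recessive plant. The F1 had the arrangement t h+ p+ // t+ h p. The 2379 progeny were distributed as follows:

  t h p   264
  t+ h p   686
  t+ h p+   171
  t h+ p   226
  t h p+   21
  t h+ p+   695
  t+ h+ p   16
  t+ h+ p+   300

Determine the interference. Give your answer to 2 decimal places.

0.66

The two rarest classes, t h p+ and t+ h+ p, are the double crossovers. Comparing them with the parentals, only the h allele has switched, so h is the middle locus and the order is p – h – t.
p–h: (397 + 37)/2379 = 0.1824; h–t: (564 + 37)/2379 = 0.2526.
Expected DCO frequency = 0.1824 × 0.2526 ≈ 0.04607; observed = 37/2379 ≈ 0.01555.
Coefficient of coincidence = 0.01555/0.04607 ≈ 0.34; interference = 1 − 0.34 = 0.66.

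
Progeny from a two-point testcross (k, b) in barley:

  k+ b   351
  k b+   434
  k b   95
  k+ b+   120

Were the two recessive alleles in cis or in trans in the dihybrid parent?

The two most frequent classes are k+ b (351) and k b+ (434); these are the parental (non-recombinant) types.
So the F1 carried k+ b on one chromosome and k b+ on the other — the recessive alleles are on opposite chromosomes (trans / repulsion).

trans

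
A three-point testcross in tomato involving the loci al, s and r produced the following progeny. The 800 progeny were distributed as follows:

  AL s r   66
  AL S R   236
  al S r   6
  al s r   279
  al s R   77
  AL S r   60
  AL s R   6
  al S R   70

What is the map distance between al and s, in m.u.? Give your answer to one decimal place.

18.5 m.u.

The two most frequent reciprocal classes, AL S R and al s r, are the parental types, so the F1 was AL S R / al s r.
The two rarest classes, AL s R and al S r, are the double crossovers. Comparing them with the parentals, only the s allele has switched, so s is the middle locus and the order is r – s – al.
Crossovers in the s–al interval produce the single-crossover classes al S R and AL s r (70 + 66 = 136) plus the double crossovers (12).
RF(s–al) = (136 + 12) / 800 = 148/800 = 0.1850 → 18.5 m.u.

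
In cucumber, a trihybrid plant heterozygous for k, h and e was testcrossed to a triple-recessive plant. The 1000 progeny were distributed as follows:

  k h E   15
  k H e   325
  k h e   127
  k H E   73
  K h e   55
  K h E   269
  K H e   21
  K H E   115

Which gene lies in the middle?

The two most frequent reciprocal classes, K h E and k H e, are the parental types, so the F1 was K h E / k H e.
The two rarest classes, k h E and K H e, are the double crossovers. Comparing them with the parentals, only the k allele has switched, so k is the middle locus and the order is h – k – e.

k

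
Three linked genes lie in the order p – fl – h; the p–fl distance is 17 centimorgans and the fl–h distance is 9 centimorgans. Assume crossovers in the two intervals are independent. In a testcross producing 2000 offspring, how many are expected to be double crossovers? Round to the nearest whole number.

Map distances give recombination frequencies of 0.170 and 0.090 for the two intervals.
With no interference, expected double-crossover frequency = 0.170 × 0.090 = 0.01530.
Expected number = 0.01530 × 2000 = 30.60 ≈ 31.

31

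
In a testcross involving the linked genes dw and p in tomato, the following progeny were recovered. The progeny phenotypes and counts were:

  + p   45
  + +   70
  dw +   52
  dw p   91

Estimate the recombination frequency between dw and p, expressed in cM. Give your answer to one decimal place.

The two most frequent classes, + + (70) and dw p (91), are the parental types, so the F1 was + + / dw p.
The recombinant classes are + p and dw +: 45 + 52 = 97.
Recombination frequency = 97/258 = 0.3760 ≈ 37.6%, i.e. 37.6 cM.

37.6 cM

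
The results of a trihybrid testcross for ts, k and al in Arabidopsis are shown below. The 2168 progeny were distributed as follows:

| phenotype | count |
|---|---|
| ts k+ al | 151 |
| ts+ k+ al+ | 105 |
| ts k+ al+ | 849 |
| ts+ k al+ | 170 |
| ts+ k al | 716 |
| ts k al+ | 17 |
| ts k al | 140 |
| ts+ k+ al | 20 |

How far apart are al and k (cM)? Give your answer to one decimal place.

16.5 cM

The two most frequent reciprocal classes, ts+ k al and ts k+ al+, are the parental types, so the F1 was ts+ k al / ts k+ al+.
The two rarest classes, ts+ k+ al and ts k al+, are the double crossovers. Comparing them with the parentals, only the k allele has switched, so k is the middle locus and the order is al – k – ts.
Crossovers in the al–k interval produce the single-crossover classes ts+ k al+ and ts k+ al (170 + 151 = 321) plus the double crossovers (37).
RF(al–k) = (321 + 37) / 2168 = 358/2168 = 0.1651 → 16.5 cM.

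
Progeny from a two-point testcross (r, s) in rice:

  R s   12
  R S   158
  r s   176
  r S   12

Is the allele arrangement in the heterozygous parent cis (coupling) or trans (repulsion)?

The two most frequent classes are R S (158) and r s (176); these are the parental (non-recombinant) types.
So the F1 carried R S on one chromosome and r s on the other — the recessive alleles are on the same chromosome (cis / coupling).

cis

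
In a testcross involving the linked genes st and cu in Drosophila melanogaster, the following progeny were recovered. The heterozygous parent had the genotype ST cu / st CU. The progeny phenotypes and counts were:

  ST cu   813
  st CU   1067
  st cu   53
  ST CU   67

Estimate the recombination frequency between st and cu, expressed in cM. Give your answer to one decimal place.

The recombinant classes are ST CU and st cu: 67 + 53 = 120.
Recombination frequency = 120/2000 = 0.0600 ≈ 6.0%, i.e. 6.0 cM.

6.0 cM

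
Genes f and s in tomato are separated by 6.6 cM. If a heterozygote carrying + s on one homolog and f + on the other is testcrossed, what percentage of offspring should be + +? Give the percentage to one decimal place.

A map distance of 6.6 cM corresponds to a recombination frequency of 0.066.
The F1 is + s / f +, so + + is a recombinant gamete class with expected frequency r/2 = 0.066/2 = 0.0330.
That is 0.0330 = 3.3% of the progeny.

3.3%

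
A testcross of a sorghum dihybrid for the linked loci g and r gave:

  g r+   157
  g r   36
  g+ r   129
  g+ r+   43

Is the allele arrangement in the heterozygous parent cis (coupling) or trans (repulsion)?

trans

The two most frequent classes are g+ r (129) and g r+ (157); these are the parental (non-recombinant) types.
So the F1 carried g+ r on one chromosome and g r+ on the other — the recessive alleles are on opposite chromosomes (trans / repulsion).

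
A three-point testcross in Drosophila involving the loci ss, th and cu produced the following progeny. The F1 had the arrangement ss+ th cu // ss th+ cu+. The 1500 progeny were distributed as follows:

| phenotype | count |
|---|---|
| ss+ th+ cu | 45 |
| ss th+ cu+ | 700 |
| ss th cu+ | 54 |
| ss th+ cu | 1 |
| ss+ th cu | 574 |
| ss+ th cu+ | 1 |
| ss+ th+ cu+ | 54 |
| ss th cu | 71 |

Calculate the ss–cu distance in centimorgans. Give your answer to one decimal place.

The two rarest classes, ss+ th cu+ and ss th+ cu, are the double crossovers. Comparing them with the parentals, only the cu allele has switched, so cu is the middle locus and the order is th – cu – ss.
Crossovers in the cu–ss interval produce the single-crossover classes ss th cu and ss+ th+ cu+ (71 + 54 = 125) plus the double crossovers (2).
RF(cu–ss) = (125 + 2) / 1500 = 127/1500 = 0.0847 → 8.5 centimorgans.

8.5 centimorgans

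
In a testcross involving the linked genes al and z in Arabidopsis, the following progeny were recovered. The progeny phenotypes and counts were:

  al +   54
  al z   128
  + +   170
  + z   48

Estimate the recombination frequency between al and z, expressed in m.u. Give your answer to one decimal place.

The two most frequent classes, + + (170) and al z (128), are the parental types, so the F1 was + + / al z.
The recombinant classes are + z and al +: 48 + 54 = 102.
Recombination frequency = 102/400 = 0.2550 ≈ 25.5%, i.e. 25.5 m.u.

25.5 m.u.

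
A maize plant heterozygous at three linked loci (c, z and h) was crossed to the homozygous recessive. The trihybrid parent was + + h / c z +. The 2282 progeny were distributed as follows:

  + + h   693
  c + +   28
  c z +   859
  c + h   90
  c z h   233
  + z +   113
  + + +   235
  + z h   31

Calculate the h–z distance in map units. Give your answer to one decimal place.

23.1 map units

The two rarest classes, + z h and c + +, are the double crossovers. Comparing them with the parentals, only the z allele has switched, so z is the middle locus and the order is h – z – c.
Crossovers in the h–z interval produce the single-crossover classes + + + and c z h (235 + 233 = 468) plus the double crossovers (59).
RF(h–z) = (468 + 59) / 2282 = 527/2282 = 0.2309 → 23.1 map units.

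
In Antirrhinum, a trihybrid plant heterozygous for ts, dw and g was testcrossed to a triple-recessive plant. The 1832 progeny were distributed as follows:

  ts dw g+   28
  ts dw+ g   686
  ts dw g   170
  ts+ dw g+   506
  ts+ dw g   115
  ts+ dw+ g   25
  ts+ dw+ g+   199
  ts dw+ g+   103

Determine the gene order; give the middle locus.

ts

The two most frequent reciprocal classes, ts dw+ g and ts+ dw g+, are the parental types, so the F1 was ts dw+ g / ts+ dw g+.
The two rarest classes, ts+ dw+ g and ts dw g+, are the double crossovers. Comparing them with the parentals, only the ts allele has switched, so ts is the middle locus and the order is g – ts – dw.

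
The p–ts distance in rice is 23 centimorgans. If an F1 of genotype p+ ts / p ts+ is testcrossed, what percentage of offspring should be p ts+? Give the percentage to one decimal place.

38.5%

A map distance of 23 centimorgans corresponds to a recombination frequency of 0.230.
The F1 is p+ ts / p ts+, so p ts+ is a parental gamete class with expected frequency (1 − r)/2 = 0.770/2 = 0.3850.
That is 0.3850 = 38.5% of the progeny.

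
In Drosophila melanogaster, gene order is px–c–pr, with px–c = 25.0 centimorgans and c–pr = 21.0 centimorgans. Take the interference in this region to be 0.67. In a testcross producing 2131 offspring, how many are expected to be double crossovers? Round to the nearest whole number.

Map distances give recombination frequencies of 0.250 and 0.210 for the two intervals.
With interference 0.67 (so coincidence = 0.33), expected double-crossover frequency = 0.250 × 0.210 × 0.33 = 0.01732.
Expected number = 0.01732 × 2131 = 36.92 ≈ 37.

37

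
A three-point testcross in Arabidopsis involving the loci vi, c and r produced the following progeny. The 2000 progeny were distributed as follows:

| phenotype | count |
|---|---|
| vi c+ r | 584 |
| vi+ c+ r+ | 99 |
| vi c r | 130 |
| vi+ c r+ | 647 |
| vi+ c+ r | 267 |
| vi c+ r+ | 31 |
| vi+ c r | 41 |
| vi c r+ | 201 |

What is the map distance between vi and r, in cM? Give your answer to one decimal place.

27.0 cM

The two most frequent reciprocal classes, vi c+ r and vi+ c r+, are the parental types, so the F1 was vi c+ r / vi+ c r+.
The two rarest classes, vi c+ r+ and vi+ c r, are the double crossovers. Comparing them with the parentals, only the r allele has switched, so r is the middle locus and the order is vi – r – c.
Crossovers in the vi–r interval produce the single-crossover classes vi+ c+ r and vi c r+ (267 + 201 = 468) plus the double crossovers (72).
RF(vi–r) = (468 + 72) / 2000 = 540/2000 = 0.2700 → 27.0 cM.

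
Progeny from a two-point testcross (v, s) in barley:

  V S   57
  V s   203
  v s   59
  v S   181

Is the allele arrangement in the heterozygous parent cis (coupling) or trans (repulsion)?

The two most frequent classes are V s (203) and v S (181); these are the parental (non-recombinant) types.
So the F1 carried V s on one chromosome and v S on the other — the recessive alleles are on opposite chromosomes (trans / repulsion).

trans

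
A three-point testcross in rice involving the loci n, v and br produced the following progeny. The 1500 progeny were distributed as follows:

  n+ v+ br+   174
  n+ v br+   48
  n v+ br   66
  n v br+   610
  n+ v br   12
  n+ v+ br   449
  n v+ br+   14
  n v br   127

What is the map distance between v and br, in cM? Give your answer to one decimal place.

21.8 cM

The two most frequent reciprocal classes, n+ v+ br and n v br+, are the parental types, so the F1 was n+ v+ br / n v br+.
The two rarest classes, n+ v br and n v+ br+, are the double crossovers. Comparing them with the parentals, only the v allele has switched, so v is the middle locus and the order is n – v – br.
Crossovers in the v–br interval produce the single-crossover classes n+ v+ br+ and n v br (174 + 127 = 301) plus the double crossovers (26).
RF(v–br) = (301 + 26) / 1500 = 327/1500 = 0.2180 → 21.8 cM.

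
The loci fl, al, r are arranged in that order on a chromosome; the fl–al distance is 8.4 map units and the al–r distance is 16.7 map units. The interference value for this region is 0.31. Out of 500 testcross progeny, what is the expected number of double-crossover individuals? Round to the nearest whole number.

Map distances give recombination frequencies of 0.084 and 0.167 for the two intervals.
With interference 0.31 (so coincidence = 0.69), expected double-crossover frequency = 0.084 × 0.167 × 0.69 = 0.00968.
Expected number = 0.00968 × 500 = 4.84 ≈ 5.

5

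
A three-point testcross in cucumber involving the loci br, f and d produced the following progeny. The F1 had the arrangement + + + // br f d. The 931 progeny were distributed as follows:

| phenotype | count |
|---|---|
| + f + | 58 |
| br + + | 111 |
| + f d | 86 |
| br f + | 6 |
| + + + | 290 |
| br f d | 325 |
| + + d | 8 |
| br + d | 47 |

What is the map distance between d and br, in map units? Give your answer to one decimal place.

The two rarest classes, + + d and br f +, are the double crossovers. Comparing them with the parentals, only the d allele has switched, so d is the middle locus and the order is f – d – br.
Crossovers in the d–br interval produce the single-crossover classes br + + and + f d (111 + 86 = 197) plus the double crossovers (14).
RF(d–br) = (197 + 14) / 931 = 211/931 = 0.2266 → 22.7 map units.

22.7 map units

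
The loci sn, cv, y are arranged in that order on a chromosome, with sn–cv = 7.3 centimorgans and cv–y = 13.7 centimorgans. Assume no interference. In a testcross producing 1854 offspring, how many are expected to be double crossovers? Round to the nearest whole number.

19

Map distances give recombination frequencies of 0.073 and 0.137 for the two intervals.
With no interference, expected double-crossover frequency = 0.073 × 0.137 = 0.01000.
Expected number = 0.01000 × 1854 = 18.54 ≈ 19.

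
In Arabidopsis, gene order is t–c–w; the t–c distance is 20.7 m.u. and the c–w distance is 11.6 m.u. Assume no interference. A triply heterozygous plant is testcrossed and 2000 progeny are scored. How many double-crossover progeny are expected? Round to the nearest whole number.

Map distances give recombination frequencies of 0.207 and 0.116 for the two intervals.
With no interference, expected double-crossover frequency = 0.207 × 0.116 = 0.02401.
Expected number = 0.02401 × 2000 = 48.02 ≈ 48.

48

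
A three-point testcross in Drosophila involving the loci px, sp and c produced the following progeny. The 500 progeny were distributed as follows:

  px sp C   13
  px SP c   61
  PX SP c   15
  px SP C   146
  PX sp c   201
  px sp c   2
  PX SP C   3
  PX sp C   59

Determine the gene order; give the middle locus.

px

The two most frequent reciprocal classes, PX sp c and px SP C, are the parental types, so the F1 was PX sp c / px SP C.
The two rarest classes, px sp c and PX SP C, are the double crossovers. Comparing them with the parentals, only the px allele has switched, so px is the middle locus and the order is sp – px – c.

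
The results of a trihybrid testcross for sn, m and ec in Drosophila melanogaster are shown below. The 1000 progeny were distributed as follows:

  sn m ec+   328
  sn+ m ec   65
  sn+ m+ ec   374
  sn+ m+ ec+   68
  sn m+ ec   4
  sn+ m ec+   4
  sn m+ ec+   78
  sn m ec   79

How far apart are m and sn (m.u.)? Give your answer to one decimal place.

15.1 m.u.

The two most frequent reciprocal classes, sn m ec+ and sn+ m+ ec, are the parental types, so the F1 was sn m ec+ / sn+ m+ ec.
The two rarest classes, sn+ m ec+ and sn m+ ec, are the double crossovers. Comparing them with the parentals, only the sn allele has switched, so sn is the middle locus and the order is ec – sn – m.
Crossovers in the sn–m interval produce the single-crossover classes sn m+ ec+ and sn+ m ec (78 + 65 = 143) plus the double crossovers (8).
RF(sn–m) = (143 + 8) / 1000 = 151/1000 = 0.1510 → 15.1 m.u.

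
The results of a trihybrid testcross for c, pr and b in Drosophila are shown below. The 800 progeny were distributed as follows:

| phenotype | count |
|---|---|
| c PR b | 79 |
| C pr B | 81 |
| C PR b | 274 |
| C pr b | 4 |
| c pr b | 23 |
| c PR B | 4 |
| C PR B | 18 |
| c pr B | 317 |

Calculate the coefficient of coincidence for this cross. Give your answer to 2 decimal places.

The two most frequent reciprocal classes, c pr B and C PR b, are the parental types, so the F1 was c pr B / C PR b.
The two rarest classes, c PR B and C pr b, are the double crossovers. Comparing them with the parentals, only the pr allele has switched, so pr is the middle locus and the order is c – pr – b.
c–pr: (160 + 8)/800 = 0.2100; pr–b: (41 + 8)/800 = 0.0612.
Expected DCO frequency = 0.2100 × 0.0612 ≈ 0.01285; observed = 8/800 ≈ 0.01000.
Coefficient of coincidence = 0.01000/0.01285 ≈ 0.78.

0.78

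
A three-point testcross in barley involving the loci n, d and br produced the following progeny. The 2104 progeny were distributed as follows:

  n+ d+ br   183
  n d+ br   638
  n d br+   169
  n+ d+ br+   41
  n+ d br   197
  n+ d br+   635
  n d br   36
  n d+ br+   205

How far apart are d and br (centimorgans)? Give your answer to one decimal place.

22.8 centimorgans

The two most frequent reciprocal classes, n+ d br+ and n d+ br, are the parental types, so the F1 was n+ d br+ / n d+ br.
The two rarest classes, n+ d+ br+ and n d br, are the double crossovers. Comparing them with the parentals, only the d allele has switched, so d is the middle locus and the order is n – d – br.
Crossovers in the d–br interval produce the single-crossover classes n+ d br and n d+ br+ (197 + 205 = 402) plus the double crossovers (77).
RF(d–br) = (402 + 77) / 2104 = 479/2104 = 0.2277 → 22.8 centimorgans.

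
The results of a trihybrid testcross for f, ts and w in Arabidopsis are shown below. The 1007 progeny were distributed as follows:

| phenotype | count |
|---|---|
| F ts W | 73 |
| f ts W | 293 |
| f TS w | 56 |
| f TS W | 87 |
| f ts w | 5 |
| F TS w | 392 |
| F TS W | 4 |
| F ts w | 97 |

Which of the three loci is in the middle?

The two most frequent reciprocal classes, f ts W and F TS w, are the parental types, so the F1 was f ts W / F TS w.
The two rarest classes, f ts w and F TS W, are the double crossovers. Comparing them with the parentals, only the w allele has switched, so w is the middle locus and the order is f – w – ts.

w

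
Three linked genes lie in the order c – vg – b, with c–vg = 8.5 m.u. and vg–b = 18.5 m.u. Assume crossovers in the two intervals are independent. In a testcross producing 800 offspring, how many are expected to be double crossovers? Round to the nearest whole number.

Map distances give recombination frequencies of 0.085 and 0.185 for the two intervals.
With no interference, expected double-crossover frequency = 0.085 × 0.185 = 0.01572.
Expected number = 0.01572 × 800 = 12.58 ≈ 13.

13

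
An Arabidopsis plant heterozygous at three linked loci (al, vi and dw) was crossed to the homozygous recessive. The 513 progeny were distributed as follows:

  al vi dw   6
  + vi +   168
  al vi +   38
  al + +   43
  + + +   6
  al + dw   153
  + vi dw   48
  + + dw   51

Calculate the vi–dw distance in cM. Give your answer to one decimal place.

20.1 cM

The two most frequent reciprocal classes, al + dw and + vi +, are the parental types, so the F1 was al + dw / + vi +.
The two rarest classes, al vi dw and + + +, are the double crossovers. Comparing them with the parentals, only the vi allele has switched, so vi is the middle locus and the order is al – vi – dw.
Crossovers in the vi–dw interval produce the single-crossover classes al + + and + vi dw (43 + 48 = 91) plus the double crossovers (12).
RF(vi–dw) = (91 + 12) / 513 = 103/513 = 0.2008 → 20.1 cM.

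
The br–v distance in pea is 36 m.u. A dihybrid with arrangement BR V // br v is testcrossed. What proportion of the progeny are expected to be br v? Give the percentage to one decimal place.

A map distance of 36 m.u. corresponds to a recombination frequency of 0.360.
The F1 is BR V / br v, so br v is a parental gamete class with expected frequency (1 − r)/2 = 0.640/2 = 0.3200.
That is 0.3200 = 32.0% of the progeny.

32.0%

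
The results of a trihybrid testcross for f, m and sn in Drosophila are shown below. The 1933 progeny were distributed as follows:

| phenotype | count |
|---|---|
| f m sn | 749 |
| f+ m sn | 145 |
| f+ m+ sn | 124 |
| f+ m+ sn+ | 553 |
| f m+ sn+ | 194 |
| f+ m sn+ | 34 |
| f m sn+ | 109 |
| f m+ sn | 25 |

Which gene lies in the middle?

m

The two most frequent reciprocal classes, f m sn and f+ m+ sn+, are the parental types, so the F1 was f m sn / f+ m+ sn+.
The two rarest classes, f m+ sn and f+ m sn+, are the double crossovers. Comparing them with the parentals, only the m allele has switched, so m is the middle locus and the order is f – m – sn.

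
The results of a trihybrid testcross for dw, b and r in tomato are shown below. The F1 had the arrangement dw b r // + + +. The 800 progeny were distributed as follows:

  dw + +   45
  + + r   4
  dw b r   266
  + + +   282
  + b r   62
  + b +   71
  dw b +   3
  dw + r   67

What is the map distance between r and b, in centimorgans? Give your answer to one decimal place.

18.1 centimorgans

The two rarest classes, dw b + and + + r, are the double crossovers. Comparing them with the parentals, only the r allele has switched, so r is the middle locus and the order is dw – r – b.
Crossovers in the r–b interval produce the single-crossover classes dw + r and + b + (67 + 71 = 138) plus the double crossovers (7).
RF(r–b) = (138 + 7) / 800 = 145/800 = 0.1812 → 18.1 centimorgans.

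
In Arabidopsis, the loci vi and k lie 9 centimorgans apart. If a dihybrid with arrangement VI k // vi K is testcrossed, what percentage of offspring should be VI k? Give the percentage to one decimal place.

45.5%

A map distance of 9 centimorgans corresponds to a recombination frequency of 0.090.
The F1 is VI k / vi K, so VI k is a parental gamete class with expected frequency (1 − r)/2 = 0.910/2 = 0.4550.
That is 0.4550 = 45.5% of the progeny.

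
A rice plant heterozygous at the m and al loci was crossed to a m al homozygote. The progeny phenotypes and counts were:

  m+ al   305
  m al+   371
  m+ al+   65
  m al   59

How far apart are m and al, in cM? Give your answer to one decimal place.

The two most frequent classes, m+ al (305) and m al+ (371), are the parental types, so the F1 was m+ al / m al+.
The recombinant classes are m+ al+ and m al: 65 + 59 = 124.
Recombination frequency = 124/800 = 0.1550 ≈ 15.5%, i.e. 15.5 cM.

15.5 cM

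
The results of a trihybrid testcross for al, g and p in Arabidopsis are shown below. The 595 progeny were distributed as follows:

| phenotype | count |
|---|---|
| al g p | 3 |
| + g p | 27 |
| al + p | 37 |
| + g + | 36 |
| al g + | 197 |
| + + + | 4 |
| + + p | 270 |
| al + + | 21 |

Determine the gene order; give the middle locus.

p

The two most frequent reciprocal classes, al g + and + + p, are the parental types, so the F1 was al g + / + + p.
The two rarest classes, al g p and + + +, are the double crossovers. Comparing them with the parentals, only the p allele has switched, so p is the middle locus and the order is al – p – g.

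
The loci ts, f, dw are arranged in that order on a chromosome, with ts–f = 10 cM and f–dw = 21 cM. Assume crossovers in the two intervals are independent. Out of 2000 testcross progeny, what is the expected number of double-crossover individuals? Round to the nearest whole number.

42

Map distances give recombination frequencies of 0.100 and 0.210 for the two intervals.
With no interference, expected double-crossover frequency = 0.100 × 0.210 = 0.02100.
Expected number = 0.02100 × 2000 = 42.00 ≈ 42.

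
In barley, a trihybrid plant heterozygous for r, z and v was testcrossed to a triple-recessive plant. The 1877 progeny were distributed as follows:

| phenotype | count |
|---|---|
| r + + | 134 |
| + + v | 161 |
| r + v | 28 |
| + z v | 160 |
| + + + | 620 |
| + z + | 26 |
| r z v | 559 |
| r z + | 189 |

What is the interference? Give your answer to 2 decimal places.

The two most frequent reciprocal classes, r z v and + + +, are the parental types, so the F1 was r z v / + + +.
The two rarest classes, r + v and + z +, are the double crossovers. Comparing them with the parentals, only the z allele has switched, so z is the middle locus and the order is r – z – v.
r–z: (294 + 54)/1877 = 0.1854; z–v: (350 + 54)/1877 = 0.2152.
Expected DCO frequency = 0.1854 × 0.2152 ≈ 0.03990; observed = 54/1877 ≈ 0.02877.
Coefficient of coincidence = 0.02877/0.03990 ≈ 0.72; interference = 1 − 0.72 = 0.28.

0.28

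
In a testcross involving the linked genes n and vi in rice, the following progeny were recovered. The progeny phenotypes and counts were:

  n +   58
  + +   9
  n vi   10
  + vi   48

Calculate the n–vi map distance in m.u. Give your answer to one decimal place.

The two most frequent classes, + vi (48) and n + (58), are the parental types, so the F1 was + vi / n +.
The recombinant classes are + + and n vi: 9 + 10 = 19.
Recombination frequency = 19/125 = 0.1520 ≈ 15.2%, i.e. 15.2 m.u.

15.2 m.u.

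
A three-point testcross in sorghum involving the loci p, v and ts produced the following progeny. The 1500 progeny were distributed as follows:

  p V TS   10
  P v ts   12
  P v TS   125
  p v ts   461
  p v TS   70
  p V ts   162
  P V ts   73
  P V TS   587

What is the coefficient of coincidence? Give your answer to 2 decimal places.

The two most frequent reciprocal classes, P V TS and p v ts, are the parental types, so the F1 was P V TS / p v ts.
The two rarest classes, p V TS and P v ts, are the double crossovers. Comparing them with the parentals, only the p allele has switched, so p is the middle locus and the order is ts – p – v.
ts–p: (143 + 22)/1500 = 0.1100; p–v: (287 + 22)/1500 = 0.2060.
Expected DCO frequency = 0.1100 × 0.2060 ≈ 0.02266; observed = 22/1500 ≈ 0.01467.
Coefficient of coincidence = 0.01467/0.02266 ≈ 0.65.

0.65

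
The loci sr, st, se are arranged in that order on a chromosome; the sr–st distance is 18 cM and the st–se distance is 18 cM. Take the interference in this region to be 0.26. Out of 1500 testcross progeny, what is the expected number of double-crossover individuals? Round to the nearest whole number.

Map distances give recombination frequencies of 0.180 and 0.180 for the two intervals.
With interference 0.26 (so coincidence = 0.74), expected double-crossover frequency = 0.180 × 0.180 × 0.74 = 0.02398.
Expected number = 0.02398 × 1500 = 35.96 ≈ 36.

36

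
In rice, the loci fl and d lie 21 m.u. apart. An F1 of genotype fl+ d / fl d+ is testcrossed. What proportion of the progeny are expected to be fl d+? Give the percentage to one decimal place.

A map distance of 21 m.u. corresponds to a recombination frequency of 0.210.
The F1 is fl+ d / fl d+, so fl d+ is a parental gamete class with expected frequency (1 − r)/2 = 0.790/2 = 0.3950.
That is 0.3950 = 39.5% of the progeny.

39.5%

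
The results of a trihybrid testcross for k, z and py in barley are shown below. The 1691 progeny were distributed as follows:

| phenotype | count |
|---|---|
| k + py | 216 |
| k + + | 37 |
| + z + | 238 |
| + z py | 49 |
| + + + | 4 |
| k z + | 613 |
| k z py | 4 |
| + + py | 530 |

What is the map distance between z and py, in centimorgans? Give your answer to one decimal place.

The two most frequent reciprocal classes, + + py and k z +, are the parental types, so the F1 was + + py / k z +.
The two rarest classes, + + + and k z py, are the double crossovers. Comparing them with the parentals, only the py allele has switched, so py is the middle locus and the order is z – py – k.
Crossovers in the z–py interval produce the single-crossover classes + z py and k + + (49 + 37 = 86) plus the double crossovers (8).
RF(z–py) = (86 + 8) / 1691 = 94/1691 = 0.0556 → 5.6 centimorgans.

5.6 centimorgans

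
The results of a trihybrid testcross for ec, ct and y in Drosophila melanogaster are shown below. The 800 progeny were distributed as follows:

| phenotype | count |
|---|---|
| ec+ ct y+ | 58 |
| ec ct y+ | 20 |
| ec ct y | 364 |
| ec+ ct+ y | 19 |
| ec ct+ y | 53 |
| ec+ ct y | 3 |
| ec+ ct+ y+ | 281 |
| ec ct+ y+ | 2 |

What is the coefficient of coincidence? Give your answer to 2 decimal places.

The two most frequent reciprocal classes, ec ct y and ec+ ct+ y+, are the parental types, so the F1 was ec ct y / ec+ ct+ y+.
The two rarest classes, ec+ ct y and ec ct+ y+, are the double crossovers. Comparing them with the parentals, only the ec allele has switched, so ec is the middle locus and the order is ct – ec – y.
ct–ec: (111 + 5)/800 = 0.1450; ec–y: (39 + 5)/800 = 0.0550.
Expected DCO frequency = 0.1450 × 0.0550 ≈ 0.00797; observed = 5/800 ≈ 0.00625.
Coefficient of coincidence = 0.00625/0.00797 ≈ 0.78.

0.78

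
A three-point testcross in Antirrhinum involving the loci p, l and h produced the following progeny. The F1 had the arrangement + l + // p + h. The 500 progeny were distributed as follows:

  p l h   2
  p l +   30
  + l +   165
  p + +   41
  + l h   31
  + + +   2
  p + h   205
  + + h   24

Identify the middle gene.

The two rarest classes, + + + and p l h, are the double crossovers. Comparing them with the parentals, only the l allele has switched, so l is the middle locus and the order is h – l – p.

l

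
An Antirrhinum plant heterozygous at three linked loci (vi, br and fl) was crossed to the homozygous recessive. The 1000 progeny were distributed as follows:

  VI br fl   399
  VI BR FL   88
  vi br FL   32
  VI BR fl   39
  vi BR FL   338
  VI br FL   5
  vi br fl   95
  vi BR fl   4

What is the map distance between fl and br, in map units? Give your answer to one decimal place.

8.0 map units

The two most frequent reciprocal classes, vi BR FL and VI br fl, are the parental types, so the F1 was vi BR FL / VI br fl.
The two rarest classes, vi BR fl and VI br FL, are the double crossovers. Comparing them with the parentals, only the fl allele has switched, so fl is the middle locus and the order is br – fl – vi.
Crossovers in the br–fl interval produce the single-crossover classes vi br FL and VI BR fl (32 + 39 = 71) plus the double crossovers (9).
RF(br–fl) = (71 + 9) / 1000 = 80/1000 = 0.0800 → 8.0 map units.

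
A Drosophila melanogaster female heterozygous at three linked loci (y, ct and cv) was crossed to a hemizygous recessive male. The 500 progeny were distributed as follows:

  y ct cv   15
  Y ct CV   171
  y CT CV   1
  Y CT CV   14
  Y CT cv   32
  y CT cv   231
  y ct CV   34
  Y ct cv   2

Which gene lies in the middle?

cv

The two most frequent reciprocal classes, y CT cv and Y ct CV, are the parental types, so the F1 was y CT cv / Y ct CV.
The two rarest classes, y CT CV and Y ct cv, are the double crossovers. Comparing them with the parentals, only the cv allele has switched, so cv is the middle locus and the order is ct – cv – y.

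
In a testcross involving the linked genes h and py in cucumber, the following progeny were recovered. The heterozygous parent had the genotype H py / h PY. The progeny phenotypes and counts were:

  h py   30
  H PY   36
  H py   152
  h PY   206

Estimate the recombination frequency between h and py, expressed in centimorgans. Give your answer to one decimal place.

15.6 centimorgans

The recombinant classes are H PY and h py: 36 + 30 = 66.
Recombination frequency = 66/424 = 0.1557 ≈ 15.6%, i.e. 15.6 centimorgans.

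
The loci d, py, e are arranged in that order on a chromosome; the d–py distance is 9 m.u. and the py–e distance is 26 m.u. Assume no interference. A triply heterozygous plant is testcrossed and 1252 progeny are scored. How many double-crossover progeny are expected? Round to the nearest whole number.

29

Map distances give recombination frequencies of 0.090 and 0.260 for the two intervals.
With no interference, expected double-crossover frequency = 0.090 × 0.260 = 0.02340.
Expected number = 0.02340 × 1252 = 29.30 ≈ 29.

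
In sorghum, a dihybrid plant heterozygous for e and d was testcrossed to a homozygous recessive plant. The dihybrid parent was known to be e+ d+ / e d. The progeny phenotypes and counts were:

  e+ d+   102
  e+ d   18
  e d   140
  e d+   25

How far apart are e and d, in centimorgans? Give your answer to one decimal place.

The recombinant classes are e+ d and e d+: 18 + 25 = 43.
Recombination frequency = 43/285 = 0.1509 ≈ 15.1%, i.e. 15.1 centimorgans.

15.1 centimorgans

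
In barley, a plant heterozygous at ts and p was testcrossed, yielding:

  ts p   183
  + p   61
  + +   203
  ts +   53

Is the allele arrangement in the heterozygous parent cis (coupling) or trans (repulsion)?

cis

The two most frequent classes are + + (203) and ts p (183); these are the parental (non-recombinant) types.
So the F1 carried + + on one chromosome and ts p on the other — the recessive alleles are on the same chromosome (cis / coupling).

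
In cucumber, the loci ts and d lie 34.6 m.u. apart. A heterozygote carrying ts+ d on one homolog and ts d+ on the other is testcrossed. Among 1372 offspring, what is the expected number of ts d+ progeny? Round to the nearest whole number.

A map distance of 34.6 m.u. corresponds to a recombination frequency of 0.346.
The F1 is ts+ d / ts d+, so ts d+ is a parental gamete class with expected frequency (1 − r)/2 = 0.654/2 = 0.3270.
Expected number = 0.3270 × 1372 = 448.64 ≈ 449.

449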